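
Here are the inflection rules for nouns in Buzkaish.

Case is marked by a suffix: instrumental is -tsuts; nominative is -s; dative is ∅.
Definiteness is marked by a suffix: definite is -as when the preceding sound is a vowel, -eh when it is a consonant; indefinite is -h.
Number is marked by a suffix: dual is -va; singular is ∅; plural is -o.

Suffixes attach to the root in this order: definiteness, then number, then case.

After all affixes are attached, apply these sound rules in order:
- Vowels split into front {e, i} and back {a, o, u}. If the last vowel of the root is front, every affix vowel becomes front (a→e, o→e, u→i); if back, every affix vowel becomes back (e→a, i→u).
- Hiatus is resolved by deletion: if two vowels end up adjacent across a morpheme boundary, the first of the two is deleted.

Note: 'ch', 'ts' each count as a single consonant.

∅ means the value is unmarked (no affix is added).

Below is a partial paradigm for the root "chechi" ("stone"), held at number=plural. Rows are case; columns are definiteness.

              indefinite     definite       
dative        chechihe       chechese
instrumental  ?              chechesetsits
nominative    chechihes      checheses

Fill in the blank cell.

chechihetsits

Attach definiteness indefinite -h → chechih.
Attach number plural -o → chechiho.
Attach case instrumental -tsuts → chechihotsuts.
Apply vowel harmony: chechihotsuts → chechihetsits.
Vowel deletion: no change.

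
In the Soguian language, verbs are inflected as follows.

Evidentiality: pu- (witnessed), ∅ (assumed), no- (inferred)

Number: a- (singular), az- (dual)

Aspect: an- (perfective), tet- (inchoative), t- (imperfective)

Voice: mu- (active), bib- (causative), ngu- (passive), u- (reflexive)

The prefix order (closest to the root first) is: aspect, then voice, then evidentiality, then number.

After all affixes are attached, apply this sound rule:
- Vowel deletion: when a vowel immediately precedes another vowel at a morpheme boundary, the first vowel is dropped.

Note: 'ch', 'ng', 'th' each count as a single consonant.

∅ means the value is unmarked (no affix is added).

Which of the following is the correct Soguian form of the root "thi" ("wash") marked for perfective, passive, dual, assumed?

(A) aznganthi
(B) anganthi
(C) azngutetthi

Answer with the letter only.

A

Attach aspect perfective an- → anthi.
Attach voice passive ngu- → nguanthi.
evidentiality = assumed: zero marking, form stays nguanthi.
Attach number dual az- → aznguanthi.
Apply vowel deletion: aznguanthi → aznganthi.
So the correct form is aznganthi, option (A).
(C) azngutetthi is wrong: it uses inchoative instead of perfective for aspect.
(B) anganthi is wrong: it uses singular instead of dual for number.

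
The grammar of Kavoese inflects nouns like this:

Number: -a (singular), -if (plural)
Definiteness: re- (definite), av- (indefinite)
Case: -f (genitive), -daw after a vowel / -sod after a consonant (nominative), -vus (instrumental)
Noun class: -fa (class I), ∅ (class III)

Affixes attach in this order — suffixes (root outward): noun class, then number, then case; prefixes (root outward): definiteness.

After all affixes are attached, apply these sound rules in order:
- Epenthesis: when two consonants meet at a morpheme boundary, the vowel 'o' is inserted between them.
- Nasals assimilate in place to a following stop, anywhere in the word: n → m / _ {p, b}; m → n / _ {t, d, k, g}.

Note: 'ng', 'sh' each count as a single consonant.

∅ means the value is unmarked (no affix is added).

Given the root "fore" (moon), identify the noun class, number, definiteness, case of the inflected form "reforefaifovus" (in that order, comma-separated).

class I, plural, definite, instrumental

Segment: re-fore-fa-if-vus.
noun class: -fa → class I.
number: -if → plural.
definiteness: re- → definite.
case: -vus → instrumental.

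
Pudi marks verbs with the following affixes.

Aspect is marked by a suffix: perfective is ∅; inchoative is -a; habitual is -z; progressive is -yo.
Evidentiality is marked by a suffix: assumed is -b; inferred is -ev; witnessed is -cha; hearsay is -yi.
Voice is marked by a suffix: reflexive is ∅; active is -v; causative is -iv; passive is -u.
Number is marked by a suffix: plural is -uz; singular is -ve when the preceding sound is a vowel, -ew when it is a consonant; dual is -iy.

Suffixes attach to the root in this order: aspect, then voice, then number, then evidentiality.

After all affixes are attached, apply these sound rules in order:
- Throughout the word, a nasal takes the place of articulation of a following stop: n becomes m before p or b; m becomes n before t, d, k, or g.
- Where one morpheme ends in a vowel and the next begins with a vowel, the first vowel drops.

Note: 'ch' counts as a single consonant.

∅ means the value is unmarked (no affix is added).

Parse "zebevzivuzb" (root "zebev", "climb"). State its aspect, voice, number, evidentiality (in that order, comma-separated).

habitual, causative, plural, assumed

Segment: zebev-z-iv-uz-b.
aspect: -z → habitual.
voice: -iv → causative.
number: -uz → plural.
evidentiality: -b → assumed.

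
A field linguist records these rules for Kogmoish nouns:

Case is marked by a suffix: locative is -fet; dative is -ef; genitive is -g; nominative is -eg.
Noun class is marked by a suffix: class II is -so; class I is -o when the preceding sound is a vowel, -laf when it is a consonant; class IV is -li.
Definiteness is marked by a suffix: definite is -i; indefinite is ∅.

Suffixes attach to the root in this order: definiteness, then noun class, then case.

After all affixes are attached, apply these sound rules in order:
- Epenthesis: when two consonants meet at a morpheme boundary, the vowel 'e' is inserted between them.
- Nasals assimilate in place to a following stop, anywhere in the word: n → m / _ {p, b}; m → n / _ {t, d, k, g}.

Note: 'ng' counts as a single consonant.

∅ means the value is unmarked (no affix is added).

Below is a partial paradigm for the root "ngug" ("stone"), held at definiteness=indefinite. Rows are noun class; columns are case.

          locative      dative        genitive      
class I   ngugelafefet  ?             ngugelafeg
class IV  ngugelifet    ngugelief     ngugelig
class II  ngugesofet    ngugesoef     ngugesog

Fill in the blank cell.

ngugelafef

definiteness = indefinite: zero marking, form stays ngug.
Attach noun class class I -laf (after consonant 'g') → nguglaf.
Attach case dative -ef → nguglafef.
Apply epenthesis: nguglafef → ngugelafef.
Nasal assimilation: no change.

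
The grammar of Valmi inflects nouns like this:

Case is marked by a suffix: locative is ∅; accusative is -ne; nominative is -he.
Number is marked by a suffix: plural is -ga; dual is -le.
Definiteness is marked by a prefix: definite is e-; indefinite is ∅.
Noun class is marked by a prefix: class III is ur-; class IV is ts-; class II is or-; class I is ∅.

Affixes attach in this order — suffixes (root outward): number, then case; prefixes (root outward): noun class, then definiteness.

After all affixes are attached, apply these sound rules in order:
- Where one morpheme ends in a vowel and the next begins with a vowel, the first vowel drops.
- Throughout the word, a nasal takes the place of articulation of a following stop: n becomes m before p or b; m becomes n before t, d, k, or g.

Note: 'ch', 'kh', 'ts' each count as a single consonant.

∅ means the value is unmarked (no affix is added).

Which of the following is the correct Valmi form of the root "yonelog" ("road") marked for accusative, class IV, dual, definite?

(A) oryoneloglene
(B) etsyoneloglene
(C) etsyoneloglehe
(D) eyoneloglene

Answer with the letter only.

B

Attach noun class class IV ts- → tsyonelog.
Attach number dual -le → tsyonelogle.
Attach definiteness definite e- → etsyonelogle.
Attach case accusative -ne → etsyoneloglene.
Vowel deletion: no change.
Nasal assimilation: no change.
So the correct form is etsyoneloglene, option (B).
(D) eyoneloglene is wrong: it uses class I instead of class IV for noun class.
(A) oryoneloglene is wrong: it uses class II instead of class IV for noun class.
(C) etsyoneloglehe is wrong: it uses nominative instead of accusative for case.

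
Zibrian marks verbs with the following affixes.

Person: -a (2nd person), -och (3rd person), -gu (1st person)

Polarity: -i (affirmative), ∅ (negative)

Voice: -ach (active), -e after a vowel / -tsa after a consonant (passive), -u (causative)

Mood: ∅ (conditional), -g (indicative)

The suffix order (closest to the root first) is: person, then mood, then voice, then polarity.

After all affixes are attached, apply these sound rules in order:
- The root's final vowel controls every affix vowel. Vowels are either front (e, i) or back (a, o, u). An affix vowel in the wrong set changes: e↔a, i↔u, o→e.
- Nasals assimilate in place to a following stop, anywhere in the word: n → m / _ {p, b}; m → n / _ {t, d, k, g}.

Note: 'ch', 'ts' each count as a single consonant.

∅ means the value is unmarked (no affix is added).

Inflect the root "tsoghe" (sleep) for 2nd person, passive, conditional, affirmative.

tsogheeei

Attach person 2nd person -a → tsoghea.
mood = conditional: zero marking, form stays tsoghea.
Attach voice passive -e (after vowel 'a') → tsogheae.
Attach polarity affirmative -i → tsogheaei.
Apply vowel harmony: tsogheaei → tsogheeei.
Nasal assimilation: no change.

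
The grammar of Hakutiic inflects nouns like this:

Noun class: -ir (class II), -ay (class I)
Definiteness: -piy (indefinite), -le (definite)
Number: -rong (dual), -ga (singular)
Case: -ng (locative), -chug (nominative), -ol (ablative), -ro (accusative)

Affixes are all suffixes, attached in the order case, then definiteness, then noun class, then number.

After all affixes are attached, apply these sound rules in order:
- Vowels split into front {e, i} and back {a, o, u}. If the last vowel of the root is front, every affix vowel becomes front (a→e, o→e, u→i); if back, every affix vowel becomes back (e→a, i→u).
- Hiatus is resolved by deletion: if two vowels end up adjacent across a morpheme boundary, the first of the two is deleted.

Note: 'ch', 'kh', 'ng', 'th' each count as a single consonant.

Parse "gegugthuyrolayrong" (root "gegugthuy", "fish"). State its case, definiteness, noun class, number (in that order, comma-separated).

accusative, definite, class I, dual

Segment: gegugthuy-ro-le-ay-rong.
case: -ro → accusative.
definiteness: -le → definite.
noun class: -ay → class I.
number: -rong → dual.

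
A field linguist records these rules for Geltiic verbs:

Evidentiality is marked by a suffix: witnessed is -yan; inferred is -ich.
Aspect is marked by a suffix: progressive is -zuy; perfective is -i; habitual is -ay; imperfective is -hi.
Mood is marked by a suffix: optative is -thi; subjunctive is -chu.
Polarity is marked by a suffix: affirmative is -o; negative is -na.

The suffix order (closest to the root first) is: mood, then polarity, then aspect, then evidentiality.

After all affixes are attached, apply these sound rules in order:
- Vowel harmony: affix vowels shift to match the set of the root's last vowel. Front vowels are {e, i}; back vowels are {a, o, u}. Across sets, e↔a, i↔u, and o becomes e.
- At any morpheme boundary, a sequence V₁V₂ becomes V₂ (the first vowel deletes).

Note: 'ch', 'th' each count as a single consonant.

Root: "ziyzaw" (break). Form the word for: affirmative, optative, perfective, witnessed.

ziyzawthuyan

Attach mood optative -thi → ziyzawthi.
Attach polarity affirmative -o → ziyzawthio.
Attach aspect perfective -i → ziyzawthioi.
Attach evidentiality witnessed -yan → ziyzawthioiyan.
Apply vowel harmony: ziyzawthioiyan → ziyzawthuouyan.
Apply vowel deletion: ziyzawthuouyan → ziyzawthuyan.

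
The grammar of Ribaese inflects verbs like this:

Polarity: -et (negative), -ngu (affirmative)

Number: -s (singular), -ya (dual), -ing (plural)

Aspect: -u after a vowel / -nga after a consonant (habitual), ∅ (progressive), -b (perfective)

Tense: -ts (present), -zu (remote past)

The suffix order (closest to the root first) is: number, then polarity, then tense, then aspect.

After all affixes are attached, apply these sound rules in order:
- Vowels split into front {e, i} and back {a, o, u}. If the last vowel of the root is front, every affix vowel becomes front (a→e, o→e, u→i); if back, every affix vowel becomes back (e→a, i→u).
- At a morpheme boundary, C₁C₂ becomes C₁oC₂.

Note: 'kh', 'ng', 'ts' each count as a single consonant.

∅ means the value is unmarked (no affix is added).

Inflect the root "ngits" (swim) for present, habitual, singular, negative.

Attach number singular -s → ngitss.
Attach polarity negative -et → ngitsset.
Attach tense present -ts → ngitssetts.
Attach aspect habitual -nga (after consonant 'ts') → ngitssettsnga.
Apply vowel harmony: ngitssettsnga → ngitssettsnge.
Apply epenthesis: ngitssettsnge → ngitsosetotsonge.

ngitsosetotsonge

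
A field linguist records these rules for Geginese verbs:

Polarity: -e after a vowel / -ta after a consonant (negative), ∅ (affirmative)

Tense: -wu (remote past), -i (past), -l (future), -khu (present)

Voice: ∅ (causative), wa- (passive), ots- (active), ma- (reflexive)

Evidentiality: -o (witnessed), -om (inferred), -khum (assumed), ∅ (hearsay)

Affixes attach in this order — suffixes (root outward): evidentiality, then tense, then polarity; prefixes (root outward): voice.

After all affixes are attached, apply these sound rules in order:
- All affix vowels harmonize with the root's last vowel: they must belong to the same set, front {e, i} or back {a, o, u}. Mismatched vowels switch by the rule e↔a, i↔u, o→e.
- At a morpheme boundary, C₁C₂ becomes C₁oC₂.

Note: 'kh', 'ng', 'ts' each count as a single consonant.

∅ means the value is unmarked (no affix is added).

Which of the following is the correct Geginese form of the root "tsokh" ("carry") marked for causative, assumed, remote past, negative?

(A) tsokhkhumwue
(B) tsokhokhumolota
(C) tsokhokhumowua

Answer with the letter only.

voice = causative: zero marking, form stays tsokh.
Attach evidentiality assumed -khum → tsokhkhum.
Attach tense remote past -wu → tsokhkhumwu.
Attach polarity negative -e (after vowel 'u') → tsokhkhumwue.
Apply vowel harmony: tsokhkhumwue → tsokhkhumwua.
Apply epenthesis: tsokhkhumwua → tsokhokhumowua.
So the correct form is tsokhokhumowua, option (C).
(B) tsokhokhumolota is wrong: it uses future instead of remote past for tense.
(A) tsokhkhumwue is wrong: it fails to apply the sound rule(s).

C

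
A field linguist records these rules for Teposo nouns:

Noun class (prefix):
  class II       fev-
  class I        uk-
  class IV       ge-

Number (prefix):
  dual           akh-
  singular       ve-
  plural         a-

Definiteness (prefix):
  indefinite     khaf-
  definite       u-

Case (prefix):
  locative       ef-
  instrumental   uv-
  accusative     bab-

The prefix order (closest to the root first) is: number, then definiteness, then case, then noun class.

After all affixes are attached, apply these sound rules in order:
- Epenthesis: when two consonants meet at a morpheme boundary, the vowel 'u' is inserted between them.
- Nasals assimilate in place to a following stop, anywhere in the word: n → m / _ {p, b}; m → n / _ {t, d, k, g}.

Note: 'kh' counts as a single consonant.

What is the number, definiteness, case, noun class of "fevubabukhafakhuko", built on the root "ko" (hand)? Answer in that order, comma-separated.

Segment: fev-bab-khaf-akh-ko.
number: akh- → dual.
definiteness: khaf- → indefinite.
case: bab- → accusative.
noun class: fev- → class II.

dual, indefinite, accusative, class II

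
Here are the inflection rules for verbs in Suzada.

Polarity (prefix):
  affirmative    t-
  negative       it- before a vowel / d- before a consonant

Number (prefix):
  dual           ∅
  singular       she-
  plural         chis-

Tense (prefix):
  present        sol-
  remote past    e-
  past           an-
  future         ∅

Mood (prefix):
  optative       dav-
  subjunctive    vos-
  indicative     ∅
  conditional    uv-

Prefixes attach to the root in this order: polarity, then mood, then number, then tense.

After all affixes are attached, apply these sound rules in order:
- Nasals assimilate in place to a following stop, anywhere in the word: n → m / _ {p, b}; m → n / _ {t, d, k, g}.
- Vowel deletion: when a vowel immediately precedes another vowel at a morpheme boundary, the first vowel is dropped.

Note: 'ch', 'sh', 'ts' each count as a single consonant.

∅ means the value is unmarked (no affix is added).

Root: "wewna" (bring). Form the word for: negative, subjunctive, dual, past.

anvosdwewna

Attach polarity negative d- (before consonant 'w') → dwewna.
Attach mood subjunctive vos- → vosdwewna.
number = dual: zero marking, form stays vosdwewna.
Attach tense past an- → anvosdwewna.
Nasal assimilation: no change.
Vowel deletion: no change.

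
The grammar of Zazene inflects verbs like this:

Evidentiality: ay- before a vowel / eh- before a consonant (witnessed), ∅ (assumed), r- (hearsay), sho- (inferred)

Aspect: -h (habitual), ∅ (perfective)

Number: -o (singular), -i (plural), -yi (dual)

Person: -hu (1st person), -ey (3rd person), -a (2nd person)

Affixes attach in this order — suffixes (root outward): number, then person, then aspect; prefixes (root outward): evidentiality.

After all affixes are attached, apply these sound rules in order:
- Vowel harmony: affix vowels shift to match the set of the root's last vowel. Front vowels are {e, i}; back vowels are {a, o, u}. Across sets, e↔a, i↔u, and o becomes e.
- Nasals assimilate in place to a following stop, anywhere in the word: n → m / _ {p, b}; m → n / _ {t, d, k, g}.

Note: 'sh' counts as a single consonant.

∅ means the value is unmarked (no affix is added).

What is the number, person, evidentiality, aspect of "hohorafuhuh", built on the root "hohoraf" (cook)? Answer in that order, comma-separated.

plural, 1st person, assumed, habitual

Segment: hohoraf-i-hu-h.
number: -i → plural.
person: -hu → 1st person.
evidentiality: ∅ → assumed.
aspect: -h → habitual.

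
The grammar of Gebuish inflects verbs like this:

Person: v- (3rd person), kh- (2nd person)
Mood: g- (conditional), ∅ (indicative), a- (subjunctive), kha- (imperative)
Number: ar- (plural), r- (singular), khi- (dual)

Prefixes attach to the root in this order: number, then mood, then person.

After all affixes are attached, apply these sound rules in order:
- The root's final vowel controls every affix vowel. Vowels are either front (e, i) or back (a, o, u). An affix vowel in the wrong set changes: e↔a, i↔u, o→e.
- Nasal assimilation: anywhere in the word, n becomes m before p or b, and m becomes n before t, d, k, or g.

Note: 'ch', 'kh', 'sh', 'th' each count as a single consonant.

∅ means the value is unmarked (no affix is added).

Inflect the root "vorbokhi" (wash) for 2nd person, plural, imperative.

Attach number plural ar- → arvorbokhi.
Attach mood imperative kha- → khaarvorbokhi.
Attach person 2nd person kh- → khkhaarvorbokhi.
Apply vowel harmony: khkhaarvorbokhi → khkheervorbokhi.
Nasal assimilation: no change.

khkheervorbokhi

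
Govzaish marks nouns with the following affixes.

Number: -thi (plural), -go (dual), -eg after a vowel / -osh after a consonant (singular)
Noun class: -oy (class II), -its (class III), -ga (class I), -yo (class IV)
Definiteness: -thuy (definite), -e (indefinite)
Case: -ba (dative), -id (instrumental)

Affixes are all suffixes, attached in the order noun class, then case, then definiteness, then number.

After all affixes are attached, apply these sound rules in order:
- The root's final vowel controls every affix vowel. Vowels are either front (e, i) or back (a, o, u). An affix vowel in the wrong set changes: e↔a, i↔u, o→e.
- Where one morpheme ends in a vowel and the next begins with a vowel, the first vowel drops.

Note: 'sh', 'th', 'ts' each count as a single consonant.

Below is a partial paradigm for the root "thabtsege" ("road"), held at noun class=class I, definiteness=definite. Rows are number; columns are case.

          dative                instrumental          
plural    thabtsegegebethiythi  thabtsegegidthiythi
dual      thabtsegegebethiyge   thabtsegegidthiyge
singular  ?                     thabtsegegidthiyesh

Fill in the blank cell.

thabtsegegebethiyesh

Attach noun class class I -ga → thabtsegega.
Attach case dative -ba → thabtsegegaba.
Attach definiteness definite -thuy → thabtsegegabathuy.
Attach number singular -osh (after consonant 'y') → thabtsegegabathuyosh.
Apply vowel harmony: thabtsegegabathuyosh → thabtsegegebethiyesh.
Vowel deletion: no change.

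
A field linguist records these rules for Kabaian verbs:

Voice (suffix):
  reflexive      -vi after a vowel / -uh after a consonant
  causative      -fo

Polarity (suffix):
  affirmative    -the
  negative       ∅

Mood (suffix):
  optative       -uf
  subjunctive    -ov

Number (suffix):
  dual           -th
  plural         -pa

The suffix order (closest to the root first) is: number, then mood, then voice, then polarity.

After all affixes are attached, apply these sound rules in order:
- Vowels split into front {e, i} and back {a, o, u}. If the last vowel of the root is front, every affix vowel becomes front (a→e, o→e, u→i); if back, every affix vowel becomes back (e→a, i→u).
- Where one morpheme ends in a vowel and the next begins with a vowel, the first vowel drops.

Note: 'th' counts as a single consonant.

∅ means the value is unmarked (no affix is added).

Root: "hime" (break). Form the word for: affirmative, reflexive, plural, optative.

Attach number plural -pa → himepa.
Attach mood optative -uf → himepauf.
Attach voice reflexive -uh (after consonant 'f') → himepaufuh.
Attach polarity affirmative -the → himepaufuhthe.
Apply vowel harmony: himepaufuhthe → himepeifihthe.
Apply vowel deletion: himepeifihthe → himepifihthe.

himepifihthe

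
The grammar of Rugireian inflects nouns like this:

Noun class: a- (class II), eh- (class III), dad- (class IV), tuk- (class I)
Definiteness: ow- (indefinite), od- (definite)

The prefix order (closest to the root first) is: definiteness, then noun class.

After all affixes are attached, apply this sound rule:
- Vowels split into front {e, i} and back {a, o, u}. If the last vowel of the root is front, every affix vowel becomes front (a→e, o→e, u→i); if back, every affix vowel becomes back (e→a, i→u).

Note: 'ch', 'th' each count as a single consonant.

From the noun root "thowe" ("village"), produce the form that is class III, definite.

Attach definiteness definite od- → odthowe.
Attach noun class class III eh- → ehodthowe.
Apply vowel harmony: ehodthowe → ehedthowe.

ehedthowe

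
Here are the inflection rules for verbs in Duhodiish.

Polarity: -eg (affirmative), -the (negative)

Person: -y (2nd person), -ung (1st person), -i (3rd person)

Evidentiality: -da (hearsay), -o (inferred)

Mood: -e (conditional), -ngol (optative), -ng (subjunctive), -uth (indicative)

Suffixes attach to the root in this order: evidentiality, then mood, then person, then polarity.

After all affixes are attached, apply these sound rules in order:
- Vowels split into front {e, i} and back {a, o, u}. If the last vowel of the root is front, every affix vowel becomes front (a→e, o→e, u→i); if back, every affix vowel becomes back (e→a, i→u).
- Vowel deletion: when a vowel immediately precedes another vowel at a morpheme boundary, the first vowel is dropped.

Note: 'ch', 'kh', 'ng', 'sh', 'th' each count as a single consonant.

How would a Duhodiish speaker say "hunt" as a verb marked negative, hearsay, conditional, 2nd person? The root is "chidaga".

Attach evidentiality hearsay -da → chidagada.
Attach mood conditional -e → chidagadae.
Attach person 2nd person -y → chidagadaey.
Attach polarity negative -the → chidagadaeythe.
Apply vowel harmony: chidagadaeythe → chidagadaaytha.
Apply vowel deletion: chidagadaaytha → chidagadaytha.

chidagadaytha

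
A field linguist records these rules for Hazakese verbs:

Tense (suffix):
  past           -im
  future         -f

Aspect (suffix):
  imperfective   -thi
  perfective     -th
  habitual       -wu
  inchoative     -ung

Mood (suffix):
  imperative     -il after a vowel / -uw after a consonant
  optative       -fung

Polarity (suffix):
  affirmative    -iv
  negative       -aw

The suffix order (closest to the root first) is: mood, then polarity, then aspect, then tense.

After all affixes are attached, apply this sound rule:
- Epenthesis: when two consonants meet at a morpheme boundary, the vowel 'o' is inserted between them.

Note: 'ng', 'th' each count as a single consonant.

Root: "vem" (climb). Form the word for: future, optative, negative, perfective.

Attach mood optative -fung → vemfung.
Attach polarity negative -aw → vemfungaw.
Attach aspect perfective -th → vemfungawth.
Attach tense future -f → vemfungawthf.
Apply epenthesis: vemfungawthf → vemofungawothof.

vemofungawothof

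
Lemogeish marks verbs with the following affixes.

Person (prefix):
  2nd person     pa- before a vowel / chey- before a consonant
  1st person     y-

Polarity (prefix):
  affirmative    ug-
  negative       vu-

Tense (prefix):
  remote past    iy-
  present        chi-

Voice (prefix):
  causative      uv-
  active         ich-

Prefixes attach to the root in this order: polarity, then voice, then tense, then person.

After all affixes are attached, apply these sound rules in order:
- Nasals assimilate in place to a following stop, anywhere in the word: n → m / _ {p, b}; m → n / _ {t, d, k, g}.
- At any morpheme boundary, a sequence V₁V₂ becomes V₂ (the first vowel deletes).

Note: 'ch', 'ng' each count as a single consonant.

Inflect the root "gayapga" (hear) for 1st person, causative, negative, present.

Attach polarity negative vu- → vugayapga.
Attach voice causative uv- → uvvugayapga.
Attach tense present chi- → chiuvvugayapga.
Attach person 1st person y- → ychiuvvugayapga.
Nasal assimilation: no change.
Apply vowel deletion: ychiuvvugayapga → ychuvvugayapga.

ychuvvugayapga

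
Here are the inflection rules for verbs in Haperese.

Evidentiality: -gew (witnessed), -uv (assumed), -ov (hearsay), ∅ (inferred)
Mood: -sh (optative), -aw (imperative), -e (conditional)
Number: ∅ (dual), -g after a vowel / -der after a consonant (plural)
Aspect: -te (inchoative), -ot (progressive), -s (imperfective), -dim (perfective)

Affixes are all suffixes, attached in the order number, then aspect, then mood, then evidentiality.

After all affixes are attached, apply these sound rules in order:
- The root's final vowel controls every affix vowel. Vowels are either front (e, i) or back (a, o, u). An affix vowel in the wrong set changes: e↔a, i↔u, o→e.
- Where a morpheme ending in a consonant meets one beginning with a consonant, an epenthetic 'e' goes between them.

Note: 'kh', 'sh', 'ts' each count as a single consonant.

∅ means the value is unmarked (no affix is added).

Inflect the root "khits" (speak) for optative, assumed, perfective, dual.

number = dual: zero marking, form stays khits.
Attach aspect perfective -dim → khitsdim.
Attach mood optative -sh → khitsdimsh.
Attach evidentiality assumed -uv → khitsdimshuv.
Apply vowel harmony: khitsdimshuv → khitsdimshiv.
Apply epenthesis: khitsdimshiv → khitsedimeshiv.

khitsedimeshiv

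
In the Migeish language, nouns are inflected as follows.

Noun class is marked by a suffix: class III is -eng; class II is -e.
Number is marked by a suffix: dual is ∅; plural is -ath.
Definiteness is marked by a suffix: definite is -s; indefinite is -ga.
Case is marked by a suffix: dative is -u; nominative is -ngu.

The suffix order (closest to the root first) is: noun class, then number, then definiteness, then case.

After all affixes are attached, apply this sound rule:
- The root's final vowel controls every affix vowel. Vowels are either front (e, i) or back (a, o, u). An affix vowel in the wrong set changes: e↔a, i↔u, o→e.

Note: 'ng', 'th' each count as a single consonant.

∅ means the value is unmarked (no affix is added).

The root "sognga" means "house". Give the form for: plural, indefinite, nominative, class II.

Attach noun class class II -e → sogngae.
Attach number plural -ath → sogngaeath.
Attach definiteness indefinite -ga → sogngaeathga.
Attach case nominative -ngu → sogngaeathgangu.
Apply vowel harmony: sogngaeathgangu → sogngaaathgangu.

sogngaaathgangu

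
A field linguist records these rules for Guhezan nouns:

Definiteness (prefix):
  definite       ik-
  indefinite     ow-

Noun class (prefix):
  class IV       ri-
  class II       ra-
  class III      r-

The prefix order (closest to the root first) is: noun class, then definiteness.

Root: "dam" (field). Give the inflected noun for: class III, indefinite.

owrdam

Attach noun class class III r- → rdam.
Attach definiteness indefinite ow- → owrdam.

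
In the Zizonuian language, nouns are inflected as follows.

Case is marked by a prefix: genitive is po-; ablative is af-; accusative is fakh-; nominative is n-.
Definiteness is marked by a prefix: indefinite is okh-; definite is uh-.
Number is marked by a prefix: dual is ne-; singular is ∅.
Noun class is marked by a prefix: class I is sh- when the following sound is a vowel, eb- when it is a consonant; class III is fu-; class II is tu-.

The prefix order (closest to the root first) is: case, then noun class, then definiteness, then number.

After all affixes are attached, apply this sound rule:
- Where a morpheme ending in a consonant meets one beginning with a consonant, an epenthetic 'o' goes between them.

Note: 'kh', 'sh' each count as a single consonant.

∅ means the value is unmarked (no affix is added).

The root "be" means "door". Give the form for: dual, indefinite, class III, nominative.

neokhofunobe

Attach case nominative n- → nbe.
Attach noun class class III fu- → funbe.
Attach definiteness indefinite okh- → okhfunbe.
Attach number dual ne- → neokhfunbe.
Apply epenthesis: neokhfunbe → neokhofunobe.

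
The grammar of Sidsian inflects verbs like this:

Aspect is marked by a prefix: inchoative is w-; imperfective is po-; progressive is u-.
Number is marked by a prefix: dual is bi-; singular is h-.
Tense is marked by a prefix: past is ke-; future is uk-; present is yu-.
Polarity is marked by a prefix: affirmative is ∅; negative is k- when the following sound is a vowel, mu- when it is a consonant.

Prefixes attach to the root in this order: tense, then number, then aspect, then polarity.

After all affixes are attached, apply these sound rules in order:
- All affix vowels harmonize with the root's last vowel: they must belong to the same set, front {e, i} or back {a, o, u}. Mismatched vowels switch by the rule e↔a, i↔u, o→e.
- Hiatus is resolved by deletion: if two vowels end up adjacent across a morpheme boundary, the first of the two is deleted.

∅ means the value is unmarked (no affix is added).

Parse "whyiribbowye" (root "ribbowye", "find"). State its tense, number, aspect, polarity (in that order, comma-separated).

present, singular, inchoative, affirmative

Segment: w-h-yu-ribbowye.
tense: yu- → present.
number: h- → singular.
aspect: w- → inchoative.
polarity: ∅ → affirmative.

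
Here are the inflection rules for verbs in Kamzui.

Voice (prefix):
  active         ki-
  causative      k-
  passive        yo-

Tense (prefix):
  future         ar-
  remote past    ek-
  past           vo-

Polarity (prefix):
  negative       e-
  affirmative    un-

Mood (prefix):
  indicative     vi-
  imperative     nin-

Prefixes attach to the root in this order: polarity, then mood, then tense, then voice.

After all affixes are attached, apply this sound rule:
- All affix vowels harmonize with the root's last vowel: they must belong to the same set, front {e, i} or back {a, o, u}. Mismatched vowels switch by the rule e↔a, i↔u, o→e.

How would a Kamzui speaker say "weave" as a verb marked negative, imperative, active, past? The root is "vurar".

kuvonunavurar

Attach polarity negative e- → evurar.
Attach mood imperative nin- → ninevurar.
Attach tense past vo- → voninevurar.
Attach voice active ki- → kivoninevurar.
Apply vowel harmony: kivoninevurar → kuvonunavurar.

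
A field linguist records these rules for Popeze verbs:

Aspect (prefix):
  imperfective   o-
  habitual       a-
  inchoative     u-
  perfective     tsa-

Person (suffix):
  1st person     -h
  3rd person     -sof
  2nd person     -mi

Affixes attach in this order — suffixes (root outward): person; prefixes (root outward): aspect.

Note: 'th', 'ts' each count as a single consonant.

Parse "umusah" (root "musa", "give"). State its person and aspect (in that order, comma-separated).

Segment: u-musa-h.
person: -h → 1st person.
aspect: u- → inchoative.

1st person, inchoative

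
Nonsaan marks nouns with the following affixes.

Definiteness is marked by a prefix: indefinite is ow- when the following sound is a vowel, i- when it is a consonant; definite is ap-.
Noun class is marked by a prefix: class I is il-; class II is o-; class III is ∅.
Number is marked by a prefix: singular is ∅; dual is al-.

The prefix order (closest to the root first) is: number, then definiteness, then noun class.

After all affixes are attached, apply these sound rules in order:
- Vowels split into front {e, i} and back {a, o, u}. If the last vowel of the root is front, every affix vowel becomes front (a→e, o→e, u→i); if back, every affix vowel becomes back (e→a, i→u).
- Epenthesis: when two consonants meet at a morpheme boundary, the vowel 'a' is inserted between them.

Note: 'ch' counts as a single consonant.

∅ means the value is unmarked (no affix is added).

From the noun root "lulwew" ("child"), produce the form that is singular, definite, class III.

epalulwew

number = singular: zero marking, form stays lulwew.
Attach definiteness definite ap- → aplulwew.
noun class = class III: zero marking, form stays aplulwew.
Apply vowel harmony: aplulwew → eplulwew.
Apply epenthesis: eplulwew → epalulwew.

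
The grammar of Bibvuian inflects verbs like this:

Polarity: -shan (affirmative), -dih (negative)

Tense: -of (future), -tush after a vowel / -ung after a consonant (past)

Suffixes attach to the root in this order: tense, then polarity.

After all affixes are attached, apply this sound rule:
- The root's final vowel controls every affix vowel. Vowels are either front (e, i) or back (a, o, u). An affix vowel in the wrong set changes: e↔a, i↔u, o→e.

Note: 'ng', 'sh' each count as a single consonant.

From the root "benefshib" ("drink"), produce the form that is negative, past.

Attach tense past -ung (after consonant 'b') → benefshibung.
Attach polarity negative -dih → benefshibungdih.
Apply vowel harmony: benefshibungdih → benefshibingdih.

benefshibingdih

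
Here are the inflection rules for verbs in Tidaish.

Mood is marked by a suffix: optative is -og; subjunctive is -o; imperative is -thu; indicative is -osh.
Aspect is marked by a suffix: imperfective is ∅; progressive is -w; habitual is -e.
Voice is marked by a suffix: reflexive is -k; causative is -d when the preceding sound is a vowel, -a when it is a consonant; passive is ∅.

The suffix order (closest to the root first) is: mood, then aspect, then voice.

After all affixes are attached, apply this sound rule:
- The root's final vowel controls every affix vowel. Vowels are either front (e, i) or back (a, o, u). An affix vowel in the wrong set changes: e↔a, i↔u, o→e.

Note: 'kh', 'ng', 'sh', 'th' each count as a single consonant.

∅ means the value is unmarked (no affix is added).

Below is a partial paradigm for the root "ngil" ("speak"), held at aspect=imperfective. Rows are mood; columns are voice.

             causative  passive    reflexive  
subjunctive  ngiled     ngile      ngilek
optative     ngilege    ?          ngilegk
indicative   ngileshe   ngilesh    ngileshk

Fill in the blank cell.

ngileg

Attach mood optative -og → ngilog.
aspect = imperfective: zero marking, form stays ngilog.
voice = passive: zero marking, form stays ngilog.
Apply vowel harmony: ngilog → ngileg.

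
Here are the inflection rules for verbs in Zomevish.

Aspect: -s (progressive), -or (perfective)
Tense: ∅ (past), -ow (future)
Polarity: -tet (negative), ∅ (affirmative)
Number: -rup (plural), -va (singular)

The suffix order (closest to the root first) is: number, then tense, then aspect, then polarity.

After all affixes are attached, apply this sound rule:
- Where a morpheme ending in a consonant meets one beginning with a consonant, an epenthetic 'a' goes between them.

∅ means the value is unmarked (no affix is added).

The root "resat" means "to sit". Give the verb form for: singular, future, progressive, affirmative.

Attach number singular -va → resatva.
Attach tense future -ow → resatvaow.
Attach aspect progressive -s → resatvaows.
polarity = affirmative: zero marking, form stays resatvaows.
Apply epenthesis: resatvaows → resatavaowas.

resatavaowas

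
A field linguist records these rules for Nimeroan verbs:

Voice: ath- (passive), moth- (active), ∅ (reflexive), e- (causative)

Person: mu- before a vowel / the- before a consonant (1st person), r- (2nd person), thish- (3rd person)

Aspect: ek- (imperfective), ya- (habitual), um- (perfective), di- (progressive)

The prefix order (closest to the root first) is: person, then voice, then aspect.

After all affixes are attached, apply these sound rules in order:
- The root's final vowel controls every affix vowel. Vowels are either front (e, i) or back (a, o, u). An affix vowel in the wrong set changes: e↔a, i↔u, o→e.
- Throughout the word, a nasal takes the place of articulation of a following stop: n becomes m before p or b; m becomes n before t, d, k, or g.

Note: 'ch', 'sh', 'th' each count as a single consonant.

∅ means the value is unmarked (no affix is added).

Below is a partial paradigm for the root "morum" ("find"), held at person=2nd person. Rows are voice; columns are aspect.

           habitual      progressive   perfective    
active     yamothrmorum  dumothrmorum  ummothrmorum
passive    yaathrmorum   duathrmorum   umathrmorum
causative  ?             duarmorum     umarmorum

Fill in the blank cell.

yaarmorum

Attach person 2nd person r- → rmorum.
Attach voice causative e- → ermorum.
Attach aspect habitual ya- → yaermorum.
Apply vowel harmony: yaermorum → yaarmorum.
Nasal assimilation: no change.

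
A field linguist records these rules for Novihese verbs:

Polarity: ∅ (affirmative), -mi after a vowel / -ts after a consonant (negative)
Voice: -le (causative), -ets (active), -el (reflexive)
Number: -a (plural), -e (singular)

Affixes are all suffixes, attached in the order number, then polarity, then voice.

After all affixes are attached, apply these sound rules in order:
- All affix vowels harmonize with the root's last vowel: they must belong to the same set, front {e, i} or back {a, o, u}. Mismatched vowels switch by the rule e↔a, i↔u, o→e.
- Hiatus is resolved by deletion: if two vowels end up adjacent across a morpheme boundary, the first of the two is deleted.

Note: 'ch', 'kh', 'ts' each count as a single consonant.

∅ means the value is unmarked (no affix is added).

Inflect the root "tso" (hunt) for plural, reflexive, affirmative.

tsal

Attach number plural -a → tsoa.
polarity = affirmative: zero marking, form stays tsoa.
Attach voice reflexive -el → tsoael.
Apply vowel harmony: tsoael → tsoaal.
Apply vowel deletion: tsoaal → tsal.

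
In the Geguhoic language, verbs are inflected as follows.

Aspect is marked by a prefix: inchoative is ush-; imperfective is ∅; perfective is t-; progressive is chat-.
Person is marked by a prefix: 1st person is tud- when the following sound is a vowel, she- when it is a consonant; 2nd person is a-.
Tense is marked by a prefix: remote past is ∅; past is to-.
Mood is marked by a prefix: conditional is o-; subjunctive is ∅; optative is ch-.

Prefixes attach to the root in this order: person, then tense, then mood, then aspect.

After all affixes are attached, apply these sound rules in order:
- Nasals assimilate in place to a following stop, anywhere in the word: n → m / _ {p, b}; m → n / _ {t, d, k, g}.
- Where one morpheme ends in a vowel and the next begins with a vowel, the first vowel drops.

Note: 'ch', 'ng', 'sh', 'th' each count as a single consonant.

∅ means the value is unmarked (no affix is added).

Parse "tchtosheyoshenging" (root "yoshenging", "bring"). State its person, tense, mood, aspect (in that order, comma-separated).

1st person, past, optative, perfective

Segment: t-ch-to-she-yoshenging.
person: tud/she- → 1st person.
tense: to- → past.
mood: ch- → optative.
aspect: t- → perfective.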